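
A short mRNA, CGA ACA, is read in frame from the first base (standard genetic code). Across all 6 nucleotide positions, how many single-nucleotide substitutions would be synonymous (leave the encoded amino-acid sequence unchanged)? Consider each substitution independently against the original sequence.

Codon 1 (CGA, Arg): 4 synonymous substitutions.
Codon 2 (ACA, Thr): 3 synonymous substitutions.
Total: 4 + 3 = 7.

7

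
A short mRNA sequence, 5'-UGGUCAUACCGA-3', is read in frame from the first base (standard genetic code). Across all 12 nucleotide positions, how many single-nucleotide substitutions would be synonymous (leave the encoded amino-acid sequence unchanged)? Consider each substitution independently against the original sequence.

8

Codon 1 (UGG, Trp): 0 synonymous substitutions.
Codon 2 (UCA, Ser): 3 synonymous substitutions.
Codon 3 (UAC, Tyr): 1 synonymous substitution.
Codon 4 (CGA, Arg): 4 synonymous substitutions.
Total: 0 + 3 + 1 + 4 = 8.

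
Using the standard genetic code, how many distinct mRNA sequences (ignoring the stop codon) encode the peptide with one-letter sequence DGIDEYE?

Asp: 2 codons.
Gly: 4 codons.
Ile: 3 codons.
Asp: 2 codons.
Glu: 2 codons.
Tyr: 2 codons.
Glu: 2 codons.
2 × 4 × 3 × 2 × 2 × 2 × 2 = 384.

384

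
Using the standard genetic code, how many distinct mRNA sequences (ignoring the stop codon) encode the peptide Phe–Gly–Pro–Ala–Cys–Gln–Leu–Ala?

Phe: 2 codons.
Gly: 4 codons.
Pro: 4 codons.
Ala: 4 codons.
Cys: 2 codons.
Gln: 2 codons.
Leu: 6 codons.
Ala: 4 codons.
2 × 4 × 4 × 4 × 2 × 2 × 6 × 4 = 12288.

12288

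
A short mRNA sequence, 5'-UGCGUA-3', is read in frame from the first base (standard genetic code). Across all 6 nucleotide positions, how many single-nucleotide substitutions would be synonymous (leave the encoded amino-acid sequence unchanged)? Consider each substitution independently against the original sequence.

Codon 1 (UGC, Cys): 1 synonymous substitution.
Codon 2 (GUA, Val): 3 synonymous substitutions.
Total: 1 + 3 = 4.

4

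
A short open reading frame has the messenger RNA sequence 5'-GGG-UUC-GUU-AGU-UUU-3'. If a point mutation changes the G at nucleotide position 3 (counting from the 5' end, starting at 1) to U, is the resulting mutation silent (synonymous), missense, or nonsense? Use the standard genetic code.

Position 3 falls in codon 1: GGG → Gly.
After the substitution the codon is GGU → Gly.
Both encode Gly, so the change is synonymous.

silent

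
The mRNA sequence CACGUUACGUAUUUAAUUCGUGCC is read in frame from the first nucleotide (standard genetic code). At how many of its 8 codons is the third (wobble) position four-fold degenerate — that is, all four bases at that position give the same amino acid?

Codon 1 CAC (His): third position 2-fold.
Codon 2 GUU (Val): third position 4-fold.
Codon 3 ACG (Thr): third position 4-fold.
Codon 4 UAU (Tyr): third position 2-fold.
Codon 5 UUA (Leu): third position 2-fold.
Codon 6 AUU (Ile): third position 3-fold.
Codon 7 CGU (Arg): third position 4-fold.
Codon 8 GCC (Ala): third position 4-fold.
Four-fold degenerate third positions: 4.

4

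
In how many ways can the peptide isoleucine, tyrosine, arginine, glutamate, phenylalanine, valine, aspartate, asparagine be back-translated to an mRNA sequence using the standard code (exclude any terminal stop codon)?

Ile: 3 codons.
Tyr: 2 codons.
Arg: 6 codons.
Glu: 2 codons.
Phe: 2 codons.
Val: 4 codons.
Asp: 2 codons.
Asn: 2 codons.
3 × 2 × 6 × 2 × 2 × 4 × 2 × 2 = 2304.

2304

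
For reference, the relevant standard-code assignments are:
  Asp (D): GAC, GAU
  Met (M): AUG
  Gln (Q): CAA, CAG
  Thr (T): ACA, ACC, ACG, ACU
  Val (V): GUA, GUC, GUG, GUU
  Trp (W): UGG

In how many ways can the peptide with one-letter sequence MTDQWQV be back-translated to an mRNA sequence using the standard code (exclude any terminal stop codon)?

128

Met: 1 codon.
Thr: 4 codons.
Asp: 2 codons.
Gln: 2 codons.
Trp: 1 codon.
Gln: 2 codons.
Val: 4 codons.
1 × 4 × 2 × 2 × 1 × 2 × 4 = 128.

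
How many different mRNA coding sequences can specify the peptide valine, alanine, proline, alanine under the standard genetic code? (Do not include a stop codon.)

Val: 4 codons.
Ala: 4 codons.
Pro: 4 codons.
Ala: 4 codons.
4 × 4 × 4 × 4 = 256.

256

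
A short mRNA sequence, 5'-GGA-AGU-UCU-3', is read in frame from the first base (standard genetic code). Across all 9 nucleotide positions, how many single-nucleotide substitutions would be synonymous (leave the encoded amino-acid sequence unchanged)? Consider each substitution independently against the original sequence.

7

Codon 1 (GGA, Gly): 3 synonymous substitutions.
Codon 2 (AGU, Ser): 1 synonymous substitution.
Codon 3 (UCU, Ser): 3 synonymous substitutions.
Total: 3 + 1 + 3 = 7.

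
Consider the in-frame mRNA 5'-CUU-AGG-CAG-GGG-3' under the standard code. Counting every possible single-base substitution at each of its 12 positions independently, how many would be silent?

Codon 1 (CUU, Leu): 3 synonymous substitutions.
Codon 2 (AGG, Arg): 2 synonymous substitutions.
Codon 3 (CAG, Gln): 1 synonymous substitution.
Codon 4 (GGG, Gly): 3 synonymous substitutions.
Total: 3 + 2 + 1 + 3 = 9.

9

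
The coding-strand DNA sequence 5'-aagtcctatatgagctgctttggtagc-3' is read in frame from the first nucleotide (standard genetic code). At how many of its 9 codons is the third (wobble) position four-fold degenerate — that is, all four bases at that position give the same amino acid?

Codon 1 AAG (Lys): third position 2-fold.
Codon 2 TCC (Ser): third position 4-fold.
Codon 3 TAT (Tyr): third position 2-fold.
Codon 4 ATG (Met): third position 1-fold.
Codon 5 AGC (Ser): third position 2-fold.
Codon 6 TGC (Cys): third position 2-fold.
Codon 7 TTT (Phe): third position 2-fold.
Codon 8 GGT (Gly): third position 4-fold.
Codon 9 AGC (Ser): third position 2-fold.
Four-fold degenerate third positions: 2.

2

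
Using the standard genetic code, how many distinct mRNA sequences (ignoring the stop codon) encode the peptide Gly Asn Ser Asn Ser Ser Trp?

3456

Gly: 4 codons.
Asn: 2 codons.
Ser: 6 codons.
Asn: 2 codons.
Ser: 6 codons.
Ser: 6 codons.
Trp: 1 codon.
4 × 2 × 6 × 2 × 6 × 6 × 1 = 3456.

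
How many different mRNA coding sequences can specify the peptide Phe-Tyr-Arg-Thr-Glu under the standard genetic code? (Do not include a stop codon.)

Phe: 2 codons.
Tyr: 2 codons.
Arg: 6 codons.
Thr: 4 codons.
Glu: 2 codons.
2 × 2 × 6 × 4 × 2 = 192.

192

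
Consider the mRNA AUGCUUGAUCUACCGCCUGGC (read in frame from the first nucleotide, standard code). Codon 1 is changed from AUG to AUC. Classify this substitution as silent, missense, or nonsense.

Position 3 falls in codon 1: AUG → Met.
After the substitution the codon is AUC → Ile.
Met ≠ Ile, so this is a missense mutation.

missense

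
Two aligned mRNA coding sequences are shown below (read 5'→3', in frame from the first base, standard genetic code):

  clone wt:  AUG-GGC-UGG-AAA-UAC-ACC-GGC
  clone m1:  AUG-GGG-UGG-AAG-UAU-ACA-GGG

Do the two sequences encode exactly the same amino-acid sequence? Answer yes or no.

Codon 1: AUG Met / AUG Met — identical.
Codon 2: GGC Gly / GGG Gly — synonymous.
Codon 3: UGG Trp / UGG Trp — identical.
Codon 4: AAA Lys / AAG Lys — synonymous.
Codon 5: UAC Tyr / UAU Tyr — synonymous.
Codon 6: ACC Thr / ACA Thr — synonymous.
Codon 7: GGC Gly / GGG Gly — synonymous.
Nonsynonymous differences: 0 → same protein.

yes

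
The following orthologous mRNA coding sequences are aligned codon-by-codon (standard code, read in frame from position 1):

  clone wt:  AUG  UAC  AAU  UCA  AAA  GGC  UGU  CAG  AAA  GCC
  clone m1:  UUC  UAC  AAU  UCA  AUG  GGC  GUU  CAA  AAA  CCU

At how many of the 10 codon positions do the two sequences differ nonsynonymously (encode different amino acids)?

4

Codon 1: AUG Met / UUC Phe — nonsynonymous.
Codon 2: UAC Tyr / UAC Tyr — identical.
Codon 3: AAU Asn / AAU Asn — identical.
Codon 4: UCA Ser / UCA Ser — identical.
Codon 5: AAA Lys / AUG Met — nonsynonymous.
Codon 6: GGC Gly / GGC Gly — identical.
Codon 7: UGU Cys / GUU Val — nonsynonymous.
Codon 8: CAG Gln / CAA Gln — synonymous.
Codon 9: AAA Lys / AAA Lys — identical.
Codon 10: GCC Ala / CCU Pro — nonsynonymous.
Nonsynonymous differences: 4.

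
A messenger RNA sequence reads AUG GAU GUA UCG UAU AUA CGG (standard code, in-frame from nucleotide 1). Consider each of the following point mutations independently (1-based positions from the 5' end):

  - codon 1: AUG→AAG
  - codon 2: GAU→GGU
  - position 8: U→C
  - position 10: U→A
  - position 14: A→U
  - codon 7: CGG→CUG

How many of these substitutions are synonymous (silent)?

Codon 1: AUG (Met) → AAG (Lys) — missense.
Codon 2: GAU (Asp) → GGU (Gly) — missense.
Codon 3: GUA (Val) → GCA (Ala) — missense.
Codon 4: UCG (Ser) → ACG (Thr) — missense.
Codon 5: UAU (Tyr) → UUU (Phe) — missense.
Codon 7: CGG (Arg) → CUG (Leu) — missense.
Synonymous: 0 of 6.

0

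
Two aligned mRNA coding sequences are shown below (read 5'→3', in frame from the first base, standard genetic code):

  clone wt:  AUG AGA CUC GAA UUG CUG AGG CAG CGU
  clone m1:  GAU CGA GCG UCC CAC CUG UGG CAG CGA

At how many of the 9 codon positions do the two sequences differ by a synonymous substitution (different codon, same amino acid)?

Codon 1: AUG Met / GAU Asp — nonsynonymous.
Codon 2: AGA Arg / CGA Arg — synonymous.
Codon 3: CUC Leu / GCG Ala — nonsynonymous.
Codon 4: GAA Glu / UCC Ser — nonsynonymous.
Codon 5: UUG Leu / CAC His — nonsynonymous.
Codon 6: CUG Leu / CUG Leu — identical.
Codon 7: AGG Arg / UGG Trp — nonsynonymous.
Codon 8: CAG Gln / CAG Gln — identical.
Codon 9: CGU Arg / CGA Arg — synonymous.
Synonymous differences: 2.

2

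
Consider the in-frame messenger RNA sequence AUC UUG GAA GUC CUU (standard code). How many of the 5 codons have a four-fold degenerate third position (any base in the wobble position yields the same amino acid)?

Codon 1 AUC (Ile): third position 3-fold.
Codon 2 UUG (Leu): third position 2-fold.
Codon 3 GAA (Glu): third position 2-fold.
Codon 4 GUC (Val): third position 4-fold.
Codon 5 CUU (Leu): third position 4-fold.
Four-fold degenerate third positions: 2.

2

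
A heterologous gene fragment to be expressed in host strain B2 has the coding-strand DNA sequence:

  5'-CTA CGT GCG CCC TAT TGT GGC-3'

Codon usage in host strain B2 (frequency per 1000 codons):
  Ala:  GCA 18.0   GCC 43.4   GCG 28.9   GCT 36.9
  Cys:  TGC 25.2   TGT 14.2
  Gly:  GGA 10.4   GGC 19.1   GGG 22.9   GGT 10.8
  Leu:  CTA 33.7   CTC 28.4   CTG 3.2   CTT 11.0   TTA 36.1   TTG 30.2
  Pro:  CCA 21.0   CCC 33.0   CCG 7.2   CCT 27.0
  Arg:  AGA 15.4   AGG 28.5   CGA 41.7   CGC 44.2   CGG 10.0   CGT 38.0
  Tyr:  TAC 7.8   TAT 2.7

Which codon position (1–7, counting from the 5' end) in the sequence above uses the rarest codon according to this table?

Codon 1 CTA (Leu): 33.7 per 1000.
Codon 2 CGT (Arg): 38.0 per 1000.
Codon 3 GCG (Ala): 28.9 per 1000.
Codon 4 CCC (Pro): 33.0 per 1000.
Codon 5 TAT (Tyr): 2.7 per 1000.
Codon 6 TGT (Cys): 14.2 per 1000.
Codon 7 GGC (Gly): 19.1 per 1000.
Lowest frequency is 2.7 at codon 5.

5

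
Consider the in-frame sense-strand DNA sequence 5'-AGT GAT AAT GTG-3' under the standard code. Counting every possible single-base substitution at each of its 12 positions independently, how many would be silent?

6

Codon 1 (AGT, Ser): 1 synonymous substitution.
Codon 2 (GAT, Asp): 1 synonymous substitution.
Codon 3 (AAT, Asn): 1 synonymous substitution.
Codon 4 (GTG, Val): 3 synonymous substitutions.
Total: 1 + 1 + 1 + 3 = 6.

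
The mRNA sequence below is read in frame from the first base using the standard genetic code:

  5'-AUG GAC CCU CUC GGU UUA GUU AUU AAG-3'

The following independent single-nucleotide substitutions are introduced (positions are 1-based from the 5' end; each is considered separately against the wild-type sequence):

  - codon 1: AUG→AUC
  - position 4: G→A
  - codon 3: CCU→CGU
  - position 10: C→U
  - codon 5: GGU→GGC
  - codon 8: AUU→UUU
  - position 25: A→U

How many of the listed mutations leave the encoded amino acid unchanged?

1

Codon 1: AUG (Met) → AUC (Ile) — missense.
Codon 2: GAC (Asp) → AAC (Asn) — missense.
Codon 3: CCU (Pro) → CGU (Arg) — missense.
Codon 4: CUC (Leu) → UUC (Phe) — missense.
Codon 5: GGU (Gly) → GGC (Gly) — synonymous.
Codon 8: AUU (Ile) → UUU (Phe) — missense.
Codon 9: AAG (Lys) → UAG (Stop) — nonsense.
Synonymous: 1 of 7.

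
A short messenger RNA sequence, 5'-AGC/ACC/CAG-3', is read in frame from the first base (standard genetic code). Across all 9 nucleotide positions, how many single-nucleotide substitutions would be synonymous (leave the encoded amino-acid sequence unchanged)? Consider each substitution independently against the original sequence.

Codon 1 (AGC, Ser): 1 synonymous substitution.
Codon 2 (ACC, Thr): 3 synonymous substitutions.
Codon 3 (CAG, Gln): 1 synonymous substitution.
Total: 1 + 3 + 1 = 5.

5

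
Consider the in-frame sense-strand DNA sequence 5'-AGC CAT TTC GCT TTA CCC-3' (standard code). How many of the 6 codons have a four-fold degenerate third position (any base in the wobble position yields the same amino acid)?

Codon 1 AGC (Ser): third position 2-fold.
Codon 2 CAT (His): third position 2-fold.
Codon 3 TTC (Phe): third position 2-fold.
Codon 4 GCT (Ala): third position 4-fold.
Codon 5 TTA (Leu): third position 2-fold.
Codon 6 CCC (Pro): third position 4-fold.
Four-fold degenerate third positions: 2.

2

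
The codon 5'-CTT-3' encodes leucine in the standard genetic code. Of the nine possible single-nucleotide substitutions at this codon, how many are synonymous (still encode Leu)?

3

Position 1: none → 0 synonymous.
Position 2: none → 0 synonymous.
Position 3: CTC, CTA, CTG → 3 synonymous.
Total: 0 + 0 + 3 = 3.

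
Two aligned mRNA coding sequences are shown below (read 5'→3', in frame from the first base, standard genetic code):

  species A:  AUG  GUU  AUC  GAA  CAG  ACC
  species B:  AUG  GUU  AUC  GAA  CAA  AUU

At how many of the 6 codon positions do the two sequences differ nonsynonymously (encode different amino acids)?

1

Codon 1: AUG Met / AUG Met — identical.
Codon 2: GUU Val / GUU Val — identical.
Codon 3: AUC Ile / AUC Ile — identical.
Codon 4: GAA Glu / GAA Glu — identical.
Codon 5: CAG Gln / CAA Gln — synonymous.
Codon 6: ACC Thr / AUU Ile — nonsynonymous.
Nonsynonymous differences: 1.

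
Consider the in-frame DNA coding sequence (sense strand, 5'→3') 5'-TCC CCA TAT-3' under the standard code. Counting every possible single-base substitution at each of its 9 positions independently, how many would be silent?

7

Codon 1 (TCC, Ser): 3 synonymous substitutions.
Codon 2 (CCA, Pro): 3 synonymous substitutions.
Codon 3 (TAT, Tyr): 1 synonymous substitution.
Total: 3 + 3 + 1 = 7.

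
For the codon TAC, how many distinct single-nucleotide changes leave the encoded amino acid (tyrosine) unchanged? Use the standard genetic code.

Position 1: none → 0 synonymous.
Position 2: none → 0 synonymous.
Position 3: TAT → 1 synonymous.
Total: 0 + 0 + 1 = 1.

1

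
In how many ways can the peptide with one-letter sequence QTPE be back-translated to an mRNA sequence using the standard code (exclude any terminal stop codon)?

64

Gln: 2 codons.
Thr: 4 codons.
Pro: 4 codons.
Glu: 2 codons.
2 × 4 × 4 × 2 = 64.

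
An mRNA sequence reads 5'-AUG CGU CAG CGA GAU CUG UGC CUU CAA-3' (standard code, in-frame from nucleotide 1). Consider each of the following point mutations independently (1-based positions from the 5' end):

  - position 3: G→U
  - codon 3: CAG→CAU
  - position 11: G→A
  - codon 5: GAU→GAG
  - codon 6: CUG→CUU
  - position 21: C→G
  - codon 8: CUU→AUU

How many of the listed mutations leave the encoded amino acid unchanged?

1

Codon 1: AUG (Met) → AUU (Ile) — missense.
Codon 3: CAG (Gln) → CAU (His) — missense.
Codon 4: CGA (Arg) → CAA (Gln) — missense.
Codon 5: GAU (Asp) → GAG (Glu) — missense.
Codon 6: CUG (Leu) → CUU (Leu) — synonymous.
Codon 7: UGC (Cys) → UGG (Trp) — missense.
Codon 8: CUU (Leu) → AUU (Ile) — missense.
Synonymous: 1 of 7.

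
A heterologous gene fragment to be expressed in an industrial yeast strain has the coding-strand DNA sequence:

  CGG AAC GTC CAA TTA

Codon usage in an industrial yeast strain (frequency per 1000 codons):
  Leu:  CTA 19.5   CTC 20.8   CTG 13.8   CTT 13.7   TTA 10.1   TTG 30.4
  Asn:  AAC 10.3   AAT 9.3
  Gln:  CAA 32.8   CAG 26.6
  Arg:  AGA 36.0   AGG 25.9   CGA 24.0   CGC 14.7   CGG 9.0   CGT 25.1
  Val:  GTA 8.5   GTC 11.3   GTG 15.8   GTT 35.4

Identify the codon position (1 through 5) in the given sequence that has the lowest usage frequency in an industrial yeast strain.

Codon 1 CGG (Arg): 9.0 per 1000.
Codon 2 AAC (Asn): 10.3 per 1000.
Codon 3 GTC (Val): 11.3 per 1000.
Codon 4 CAA (Gln): 32.8 per 1000.
Codon 5 TTA (Leu): 10.1 per 1000.
Lowest frequency is 9.0 at codon 1.

1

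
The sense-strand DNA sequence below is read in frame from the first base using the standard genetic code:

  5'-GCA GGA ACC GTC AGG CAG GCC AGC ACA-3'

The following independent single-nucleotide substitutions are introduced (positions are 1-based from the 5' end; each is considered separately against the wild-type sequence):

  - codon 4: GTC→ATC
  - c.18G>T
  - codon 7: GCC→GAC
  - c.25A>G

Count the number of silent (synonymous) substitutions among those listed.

Codon 4: GTC (Val) → ATC (Ile) — missense.
Codon 6: CAG (Gln) → CAT (His) — missense.
Codon 7: GCC (Ala) → GAC (Asp) — missense.
Codon 9: ACA (Thr) → GCA (Ala) — missense.
Synonymous: 0 of 4.

0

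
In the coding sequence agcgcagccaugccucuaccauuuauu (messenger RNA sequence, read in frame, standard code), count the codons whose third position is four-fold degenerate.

Codon 1 AGC (Ser): third position 2-fold.
Codon 2 GCA (Ala): third position 4-fold.
Codon 3 GCC (Ala): third position 4-fold.
Codon 4 AUG (Met): third position 1-fold.
Codon 5 CCU (Pro): third position 4-fold.
Codon 6 CUA (Leu): third position 4-fold.
Codon 7 CCA (Pro): third position 4-fold.
Codon 8 UUU (Phe): third position 2-fold.
Codon 9 AUU (Ile): third position 3-fold.
Four-fold degenerate third positions: 5.

5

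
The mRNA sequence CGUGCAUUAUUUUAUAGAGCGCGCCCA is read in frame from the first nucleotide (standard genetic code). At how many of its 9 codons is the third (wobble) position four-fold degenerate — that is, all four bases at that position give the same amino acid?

5

Codon 1 CGU (Arg): third position 4-fold.
Codon 2 GCA (Ala): third position 4-fold.
Codon 3 UUA (Leu): third position 2-fold.
Codon 4 UUU (Phe): third position 2-fold.
Codon 5 UAU (Tyr): third position 2-fold.
Codon 6 AGA (Arg): third position 2-fold.
Codon 7 GCG (Ala): third position 4-fold.
Codon 8 CGC (Arg): third position 4-fold.
Codon 9 CCA (Pro): third position 4-fold.
Four-fold degenerate third positions: 5.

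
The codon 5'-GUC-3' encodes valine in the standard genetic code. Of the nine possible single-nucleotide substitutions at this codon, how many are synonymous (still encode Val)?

Position 1: none → 0 synonymous.
Position 2: none → 0 synonymous.
Position 3: GUU, GUA, GUG → 3 synonymous.
Total: 0 + 0 + 3 = 3.

3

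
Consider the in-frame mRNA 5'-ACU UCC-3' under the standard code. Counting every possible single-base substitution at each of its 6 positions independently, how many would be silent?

Codon 1 (ACU, Thr): 3 synonymous substitutions.
Codon 2 (UCC, Ser): 3 synonymous substitutions.
Total: 3 + 3 = 6.

6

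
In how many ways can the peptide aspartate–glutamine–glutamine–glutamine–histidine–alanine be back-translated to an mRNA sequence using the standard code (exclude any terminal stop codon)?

128

Asp: 2 codons.
Gln: 2 codons.
Gln: 2 codons.
Gln: 2 codons.
His: 2 codons.
Ala: 4 codons.
2 × 2 × 2 × 2 × 2 × 4 = 128.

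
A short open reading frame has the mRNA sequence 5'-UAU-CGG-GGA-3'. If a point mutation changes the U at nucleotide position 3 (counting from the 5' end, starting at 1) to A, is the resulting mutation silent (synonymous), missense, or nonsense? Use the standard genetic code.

Position 3 falls in codon 1: UAU → Tyr.
After the substitution the codon is UAA → Stop.
The new codon is a stop codon, so this is a nonsense mutation.

nonsense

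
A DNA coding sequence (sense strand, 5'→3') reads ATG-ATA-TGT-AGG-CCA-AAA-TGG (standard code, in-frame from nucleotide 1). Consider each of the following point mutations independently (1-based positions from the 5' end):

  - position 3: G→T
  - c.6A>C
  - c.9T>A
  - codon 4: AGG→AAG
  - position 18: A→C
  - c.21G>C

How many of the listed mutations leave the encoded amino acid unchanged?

1

Codon 1: ATG (Met) → ATT (Ile) — missense.
Codon 2: ATA (Ile) → ATC (Ile) — synonymous.
Codon 3: TGT (Cys) → TGA (Stop) — nonsense.
Codon 4: AGG (Arg) → AAG (Lys) — missense.
Codon 6: AAA (Lys) → AAC (Asn) — missense.
Codon 7: TGG (Trp) → TGC (Cys) — missense.
Synonymous: 1 of 6.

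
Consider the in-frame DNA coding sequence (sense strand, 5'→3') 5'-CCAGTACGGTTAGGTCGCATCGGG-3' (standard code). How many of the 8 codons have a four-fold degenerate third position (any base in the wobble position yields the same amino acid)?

Codon 1 CCA (Pro): third position 4-fold.
Codon 2 GTA (Val): third position 4-fold.
Codon 3 CGG (Arg): third position 4-fold.
Codon 4 TTA (Leu): third position 2-fold.
Codon 5 GGT (Gly): third position 4-fold.
Codon 6 CGC (Arg): third position 4-fold.
Codon 7 ATC (Ile): third position 3-fold.
Codon 8 GGG (Gly): third position 4-fold.
Four-fold degenerate third positions: 6.

6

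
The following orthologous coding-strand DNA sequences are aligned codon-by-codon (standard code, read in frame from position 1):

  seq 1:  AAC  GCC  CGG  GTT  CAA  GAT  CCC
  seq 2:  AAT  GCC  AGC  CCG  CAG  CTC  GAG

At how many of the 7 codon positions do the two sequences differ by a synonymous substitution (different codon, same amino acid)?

Codon 1: AAC Asn / AAT Asn — synonymous.
Codon 2: GCC Ala / GCC Ala — identical.
Codon 3: CGG Arg / AGC Ser — nonsynonymous.
Codon 4: GTT Val / CCG Pro — nonsynonymous.
Codon 5: CAA Gln / CAG Gln — synonymous.
Codon 6: GAT Asp / CTC Leu — nonsynonymous.
Codon 7: CCC Pro / GAG Glu — nonsynonymous.
Synonymous differences: 2.

2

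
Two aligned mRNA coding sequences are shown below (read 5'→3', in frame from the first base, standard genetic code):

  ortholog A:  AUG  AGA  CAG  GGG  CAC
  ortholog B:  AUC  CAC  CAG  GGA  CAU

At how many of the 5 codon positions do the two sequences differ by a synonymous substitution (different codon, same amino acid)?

2

Codon 1: AUG Met / AUC Ile — nonsynonymous.
Codon 2: AGA Arg / CAC His — nonsynonymous.
Codon 3: CAG Gln / CAG Gln — identical.
Codon 4: GGG Gly / GGA Gly — synonymous.
Codon 5: CAC His / CAU His — synonymous.
Synonymous differences: 2.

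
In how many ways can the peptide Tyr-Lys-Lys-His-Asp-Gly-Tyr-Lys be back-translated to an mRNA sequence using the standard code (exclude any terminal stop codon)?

Tyr: 2 codons.
Lys: 2 codons.
Lys: 2 codons.
His: 2 codons.
Asp: 2 codons.
Gly: 4 codons.
Tyr: 2 codons.
Lys: 2 codons.
2 × 2 × 2 × 2 × 2 × 4 × 2 × 2 = 512.

512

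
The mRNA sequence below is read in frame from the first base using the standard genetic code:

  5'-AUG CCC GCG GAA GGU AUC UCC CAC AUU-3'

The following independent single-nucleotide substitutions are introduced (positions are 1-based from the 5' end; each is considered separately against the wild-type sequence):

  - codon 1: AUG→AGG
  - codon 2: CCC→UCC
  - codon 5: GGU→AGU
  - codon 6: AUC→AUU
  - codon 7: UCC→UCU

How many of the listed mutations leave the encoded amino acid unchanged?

2

Codon 1: AUG (Met) → AGG (Arg) — missense.
Codon 2: CCC (Pro) → UCC (Ser) — missense.
Codon 5: GGU (Gly) → AGU (Ser) — missense.
Codon 6: AUC (Ile) → AUU (Ile) — synonymous.
Codon 7: UCC (Ser) → UCU (Ser) — synonymous.
Synonymous: 2 of 5.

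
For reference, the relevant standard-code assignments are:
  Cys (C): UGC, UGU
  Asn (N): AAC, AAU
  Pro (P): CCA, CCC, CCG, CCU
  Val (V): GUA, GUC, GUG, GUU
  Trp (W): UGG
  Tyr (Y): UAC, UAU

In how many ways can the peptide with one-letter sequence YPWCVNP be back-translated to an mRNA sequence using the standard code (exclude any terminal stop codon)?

512

Tyr: 2 codons.
Pro: 4 codons.
Trp: 1 codon.
Cys: 2 codons.
Val: 4 codons.
Asn: 2 codons.
Pro: 4 codons.
2 × 4 × 1 × 2 × 4 × 2 × 4 = 512.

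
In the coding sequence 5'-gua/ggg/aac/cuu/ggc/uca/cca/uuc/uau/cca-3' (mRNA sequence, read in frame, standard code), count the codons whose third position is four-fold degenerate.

Codon 1 GUA (Val): third position 4-fold.
Codon 2 GGG (Gly): third position 4-fold.
Codon 3 AAC (Asn): third position 2-fold.
Codon 4 CUU (Leu): third position 4-fold.
Codon 5 GGC (Gly): third position 4-fold.
Codon 6 UCA (Ser): third position 4-fold.
Codon 7 CCA (Pro): third position 4-fold.
Codon 8 UUC (Phe): third position 2-fold.
Codon 9 UAU (Tyr): third position 2-fold.
Codon 10 CCA (Pro): third position 4-fold.
Four-fold degenerate third positions: 7.

7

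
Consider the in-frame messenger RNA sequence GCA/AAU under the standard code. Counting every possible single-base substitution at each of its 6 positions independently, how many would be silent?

Codon 1 (GCA, Ala): 3 synonymous substitutions.
Codon 2 (AAU, Asn): 1 synonymous substitution.
Total: 3 + 1 = 4.

4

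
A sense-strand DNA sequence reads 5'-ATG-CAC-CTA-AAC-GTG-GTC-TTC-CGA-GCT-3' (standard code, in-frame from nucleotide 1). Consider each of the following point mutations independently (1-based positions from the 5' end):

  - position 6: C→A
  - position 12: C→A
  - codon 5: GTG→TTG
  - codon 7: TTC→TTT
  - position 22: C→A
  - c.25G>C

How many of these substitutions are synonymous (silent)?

Codon 2: CAC (His) → CAA (Gln) — missense.
Codon 4: AAC (Asn) → AAA (Lys) — missense.
Codon 5: GTG (Val) → TTG (Leu) — missense.
Codon 7: TTC (Phe) → TTT (Phe) — synonymous.
Codon 8: CGA (Arg) → AGA (Arg) — synonymous.
Codon 9: GCT (Ala) → CCT (Pro) — missense.
Synonymous: 2 of 6.

2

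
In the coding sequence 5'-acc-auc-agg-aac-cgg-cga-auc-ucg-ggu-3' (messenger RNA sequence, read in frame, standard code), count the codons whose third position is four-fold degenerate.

5

Codon 1 ACC (Thr): third position 4-fold.
Codon 2 AUC (Ile): third position 3-fold.
Codon 3 AGG (Arg): third position 2-fold.
Codon 4 AAC (Asn): third position 2-fold.
Codon 5 CGG (Arg): third position 4-fold.
Codon 6 CGA (Arg): third position 4-fold.
Codon 7 AUC (Ile): third position 3-fold.
Codon 8 UCG (Ser): third position 4-fold.
Codon 9 GGU (Gly): third position 4-fold.
Four-fold degenerate third positions: 5.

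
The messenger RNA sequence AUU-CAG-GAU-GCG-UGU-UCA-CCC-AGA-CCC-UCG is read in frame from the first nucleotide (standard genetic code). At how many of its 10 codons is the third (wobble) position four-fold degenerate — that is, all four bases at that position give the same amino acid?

Codon 1 AUU (Ile): third position 3-fold.
Codon 2 CAG (Gln): third position 2-fold.
Codon 3 GAU (Asp): third position 2-fold.
Codon 4 GCG (Ala): third position 4-fold.
Codon 5 UGU (Cys): third position 2-fold.
Codon 6 UCA (Ser): third position 4-fold.
Codon 7 CCC (Pro): third position 4-fold.
Codon 8 AGA (Arg): third position 2-fold.
Codon 9 CCC (Pro): third position 4-fold.
Codon 10 UCG (Ser): third position 4-fold.
Four-fold degenerate third positions: 5.

5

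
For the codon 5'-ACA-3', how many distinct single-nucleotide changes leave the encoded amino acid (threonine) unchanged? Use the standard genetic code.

3

Position 1: none → 0 synonymous.
Position 2: none → 0 synonymous.
Position 3: ACT, ACC, ACG → 3 synonymous.
Total: 0 + 0 + 3 = 3.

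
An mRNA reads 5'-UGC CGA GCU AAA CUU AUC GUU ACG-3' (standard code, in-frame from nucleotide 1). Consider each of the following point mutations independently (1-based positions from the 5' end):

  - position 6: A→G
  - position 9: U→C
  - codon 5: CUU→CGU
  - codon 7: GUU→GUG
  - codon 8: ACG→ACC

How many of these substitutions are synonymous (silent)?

4

Codon 2: CGA (Arg) → CGG (Arg) — synonymous.
Codon 3: GCU (Ala) → GCC (Ala) — synonymous.
Codon 5: CUU (Leu) → CGU (Arg) — missense.
Codon 7: GUU (Val) → GUG (Val) — synonymous.
Codon 8: ACG (Thr) → ACC (Thr) — synonymous.
Synonymous: 4 of 5.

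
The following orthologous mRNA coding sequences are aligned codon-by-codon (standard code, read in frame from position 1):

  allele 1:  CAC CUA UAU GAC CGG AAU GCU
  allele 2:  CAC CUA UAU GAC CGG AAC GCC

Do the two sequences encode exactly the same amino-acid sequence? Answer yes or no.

yes

Codon 1: CAC His / CAC His — identical.
Codon 2: CUA Leu / CUA Leu — identical.
Codon 3: UAU Tyr / UAU Tyr — identical.
Codon 4: GAC Asp / GAC Asp — identical.
Codon 5: CGG Arg / CGG Arg — identical.
Codon 6: AAU Asn / AAC Asn — synonymous.
Codon 7: GCU Ala / GCC Ala — synonymous.
Nonsynonymous differences: 0 → same protein.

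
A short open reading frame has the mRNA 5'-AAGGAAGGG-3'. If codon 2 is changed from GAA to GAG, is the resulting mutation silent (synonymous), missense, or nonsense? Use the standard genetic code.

silent

Position 6 falls in codon 2: GAA → Glu.
After the substitution the codon is GAG → Glu.
Both encode Glu, so the change is synonymous.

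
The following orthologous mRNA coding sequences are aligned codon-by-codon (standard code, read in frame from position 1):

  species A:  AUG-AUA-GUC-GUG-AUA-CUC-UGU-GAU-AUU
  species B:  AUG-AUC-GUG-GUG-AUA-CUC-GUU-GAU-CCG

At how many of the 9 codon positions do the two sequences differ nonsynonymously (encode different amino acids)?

2

Codon 1: AUG Met / AUG Met — identical.
Codon 2: AUA Ile / AUC Ile — synonymous.
Codon 3: GUC Val / GUG Val — synonymous.
Codon 4: GUG Val / GUG Val — identical.
Codon 5: AUA Ile / AUA Ile — identical.
Codon 6: CUC Leu / CUC Leu — identical.
Codon 7: UGU Cys / GUU Val — nonsynonymous.
Codon 8: GAU Asp / GAU Asp — identical.
Codon 9: AUU Ile / CCG Pro — nonsynonymous.
Nonsynonymous differences: 2.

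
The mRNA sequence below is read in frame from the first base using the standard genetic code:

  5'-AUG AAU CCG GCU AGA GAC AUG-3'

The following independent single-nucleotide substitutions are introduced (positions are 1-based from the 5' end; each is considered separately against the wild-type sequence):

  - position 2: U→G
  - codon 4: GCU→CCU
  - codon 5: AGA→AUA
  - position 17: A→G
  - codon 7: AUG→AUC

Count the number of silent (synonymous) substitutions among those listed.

Codon 1: AUG (Met) → AGG (Arg) — missense.
Codon 4: GCU (Ala) → CCU (Pro) — missense.
Codon 5: AGA (Arg) → AUA (Ile) — missense.
Codon 6: GAC (Asp) → GGC (Gly) — missense.
Codon 7: AUG (Met) → AUC (Ile) — missense.
Synonymous: 0 of 5.

0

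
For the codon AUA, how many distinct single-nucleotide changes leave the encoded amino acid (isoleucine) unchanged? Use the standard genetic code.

Position 1: none → 0 synonymous.
Position 2: none → 0 synonymous.
Position 3: AUU, AUC → 2 synonymous.
Total: 0 + 0 + 2 = 2.

2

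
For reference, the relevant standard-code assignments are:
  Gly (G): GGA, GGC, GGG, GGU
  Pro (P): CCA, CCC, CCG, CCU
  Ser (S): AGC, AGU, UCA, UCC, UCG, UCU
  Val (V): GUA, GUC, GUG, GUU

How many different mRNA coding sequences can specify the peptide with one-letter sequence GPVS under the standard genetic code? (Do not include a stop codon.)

Gly: 4 codons.
Pro: 4 codons.
Val: 4 codons.
Ser: 6 codons.
4 × 4 × 4 × 6 = 384.

384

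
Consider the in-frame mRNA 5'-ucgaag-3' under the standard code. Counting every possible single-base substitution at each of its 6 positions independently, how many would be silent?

4

Codon 1 (UCG, Ser): 3 synonymous substitutions.
Codon 2 (AAG, Lys): 1 synonymous substitution.
Total: 3 + 1 = 4.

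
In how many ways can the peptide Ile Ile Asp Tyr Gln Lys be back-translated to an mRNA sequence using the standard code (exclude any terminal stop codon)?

Ile: 3 codons.
Ile: 3 codons.
Asp: 2 codons.
Tyr: 2 codons.
Gln: 2 codons.
Lys: 2 codons.
3 × 3 × 2 × 2 × 2 × 2 = 144.

144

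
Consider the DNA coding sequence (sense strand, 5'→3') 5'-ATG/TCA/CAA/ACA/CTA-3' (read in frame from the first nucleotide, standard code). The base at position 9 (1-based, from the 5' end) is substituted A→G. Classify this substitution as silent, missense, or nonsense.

silent

Position 9 falls in codon 3: CAA → Gln.
After the substitution the codon is CAG → Gln.
Both encode Gln, so the change is synonymous.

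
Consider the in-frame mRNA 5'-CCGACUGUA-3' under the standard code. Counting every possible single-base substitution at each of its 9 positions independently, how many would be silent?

9

Codon 1 (CCG, Pro): 3 synonymous substitutions.
Codon 2 (ACU, Thr): 3 synonymous substitutions.
Codon 3 (GUA, Val): 3 synonymous substitutions.
Total: 3 + 3 + 3 = 9.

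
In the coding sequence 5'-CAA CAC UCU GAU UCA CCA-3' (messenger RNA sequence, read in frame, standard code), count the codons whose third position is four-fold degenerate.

3

Codon 1 CAA (Gln): third position 2-fold.
Codon 2 CAC (His): third position 2-fold.
Codon 3 UCU (Ser): third position 4-fold.
Codon 4 GAU (Asp): third position 2-fold.
Codon 5 UCA (Ser): third position 4-fold.
Codon 6 CCA (Pro): third position 4-fold.
Four-fold degenerate third positions: 3.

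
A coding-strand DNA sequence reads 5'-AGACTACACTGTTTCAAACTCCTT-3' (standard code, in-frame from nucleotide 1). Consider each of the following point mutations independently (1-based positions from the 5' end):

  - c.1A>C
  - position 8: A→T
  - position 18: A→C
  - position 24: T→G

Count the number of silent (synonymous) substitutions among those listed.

Codon 1: AGA (Arg) → CGA (Arg) — synonymous.
Codon 3: CAC (His) → CTC (Leu) — missense.
Codon 6: AAA (Lys) → AAC (Asn) — missense.
Codon 8: CTT (Leu) → CTG (Leu) — synonymous.
Synonymous: 2 of 4.

2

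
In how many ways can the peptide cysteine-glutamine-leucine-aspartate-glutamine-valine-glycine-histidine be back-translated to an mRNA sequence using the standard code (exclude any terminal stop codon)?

Cys: 2 codons.
Gln: 2 codons.
Leu: 6 codons.
Asp: 2 codons.
Gln: 2 codons.
Val: 4 codons.
Gly: 4 codons.
His: 2 codons.
2 × 2 × 6 × 2 × 2 × 4 × 4 × 2 = 3072.

3072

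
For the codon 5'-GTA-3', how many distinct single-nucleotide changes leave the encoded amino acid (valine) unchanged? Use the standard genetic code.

Position 1: none → 0 synonymous.
Position 2: none → 0 synonymous.
Position 3: GTT, GTC, GTG → 3 synonymous.
Total: 0 + 0 + 3 = 3.

3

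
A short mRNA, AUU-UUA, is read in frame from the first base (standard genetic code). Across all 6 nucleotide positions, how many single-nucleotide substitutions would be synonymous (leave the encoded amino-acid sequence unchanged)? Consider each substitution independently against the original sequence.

4

Codon 1 (AUU, Ile): 2 synonymous substitutions.
Codon 2 (UUA, Leu): 2 synonymous substitutions.
Total: 2 + 2 = 4.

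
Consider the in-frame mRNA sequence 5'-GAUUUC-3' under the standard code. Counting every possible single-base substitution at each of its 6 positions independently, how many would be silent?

2

Codon 1 (GAU, Asp): 1 synonymous substitution.
Codon 2 (UUC, Phe): 1 synonymous substitution.
Total: 1 + 1 = 2.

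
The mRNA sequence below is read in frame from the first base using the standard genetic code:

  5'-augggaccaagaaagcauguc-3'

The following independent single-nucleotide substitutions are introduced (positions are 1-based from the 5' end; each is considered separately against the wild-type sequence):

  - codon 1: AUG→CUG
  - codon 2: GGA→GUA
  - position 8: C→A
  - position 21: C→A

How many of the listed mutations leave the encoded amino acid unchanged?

Codon 1: AUG (Met) → CUG (Leu) — missense.
Codon 2: GGA (Gly) → GUA (Val) — missense.
Codon 3: CCA (Pro) → CAA (Gln) — missense.
Codon 7: GUC (Val) → GUA (Val) — synonymous.
Synonymous: 1 of 4.

1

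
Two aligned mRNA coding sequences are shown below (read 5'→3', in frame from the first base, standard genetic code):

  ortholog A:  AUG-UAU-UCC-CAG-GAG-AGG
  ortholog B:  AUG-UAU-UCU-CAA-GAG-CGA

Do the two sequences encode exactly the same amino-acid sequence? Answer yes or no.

Codon 1: AUG Met / AUG Met — identical.
Codon 2: UAU Tyr / UAU Tyr — identical.
Codon 3: UCC Ser / UCU Ser — synonymous.
Codon 4: CAG Gln / CAA Gln — synonymous.
Codon 5: GAG Glu / GAG Glu — identical.
Codon 6: AGG Arg / CGA Arg — synonymous.
Nonsynonymous differences: 0 → same protein.

yes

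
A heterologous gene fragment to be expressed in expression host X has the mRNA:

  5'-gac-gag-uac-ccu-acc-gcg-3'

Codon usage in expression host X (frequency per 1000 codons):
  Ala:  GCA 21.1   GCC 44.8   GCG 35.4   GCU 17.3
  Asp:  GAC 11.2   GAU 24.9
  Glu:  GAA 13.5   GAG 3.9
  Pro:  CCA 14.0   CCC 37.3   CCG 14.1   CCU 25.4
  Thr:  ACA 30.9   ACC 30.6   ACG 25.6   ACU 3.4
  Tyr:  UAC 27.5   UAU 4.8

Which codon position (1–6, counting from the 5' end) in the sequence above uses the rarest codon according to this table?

Codon 1 GAC (Asp): 11.2 per 1000.
Codon 2 GAG (Glu): 3.9 per 1000.
Codon 3 UAC (Tyr): 27.5 per 1000.
Codon 4 CCU (Pro): 25.4 per 1000.
Codon 5 ACC (Thr): 30.6 per 1000.
Codon 6 GCG (Ala): 35.4 per 1000.
Lowest frequency is 3.9 at codon 2.

2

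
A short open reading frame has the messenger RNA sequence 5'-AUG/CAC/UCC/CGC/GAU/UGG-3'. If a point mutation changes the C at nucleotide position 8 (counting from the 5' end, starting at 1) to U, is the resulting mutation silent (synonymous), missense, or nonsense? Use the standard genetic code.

missense

Position 8 falls in codon 3: UCC → Ser.
After the substitution the codon is UUC → Phe.
Ser ≠ Phe, so this is a missense mutation.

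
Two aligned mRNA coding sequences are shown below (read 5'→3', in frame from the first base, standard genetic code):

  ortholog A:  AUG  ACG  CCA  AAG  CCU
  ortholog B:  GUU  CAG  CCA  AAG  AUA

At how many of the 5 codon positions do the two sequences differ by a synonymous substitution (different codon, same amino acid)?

Codon 1: AUG Met / GUU Val — nonsynonymous.
Codon 2: ACG Thr / CAG Gln — nonsynonymous.
Codon 3: CCA Pro / CCA Pro — identical.
Codon 4: AAG Lys / AAG Lys — identical.
Codon 5: CCU Pro / AUA Ile — nonsynonymous.
Synonymous differences: 0.

0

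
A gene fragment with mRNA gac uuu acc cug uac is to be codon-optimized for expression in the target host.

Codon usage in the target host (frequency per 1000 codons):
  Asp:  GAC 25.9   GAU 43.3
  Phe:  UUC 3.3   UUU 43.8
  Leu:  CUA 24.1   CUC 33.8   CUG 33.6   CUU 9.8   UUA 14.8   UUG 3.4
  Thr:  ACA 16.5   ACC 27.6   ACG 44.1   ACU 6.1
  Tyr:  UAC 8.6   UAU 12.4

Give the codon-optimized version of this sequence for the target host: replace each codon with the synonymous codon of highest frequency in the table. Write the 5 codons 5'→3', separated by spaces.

Codon 1 (Asp): best is GAU at 43.3.
Codon 2 (Phe): best is UUU at 43.8.
Codon 3 (Thr): best is ACG at 44.1.
Codon 4 (Leu): best is CUC at 33.8.
Codon 5 (Tyr): best is UAU at 12.4.

GAU UUU ACG CUC UAU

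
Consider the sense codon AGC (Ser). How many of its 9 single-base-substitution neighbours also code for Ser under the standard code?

Position 1: none → 0 synonymous.
Position 2: none → 0 synonymous.
Position 3: AGT → 1 synonymous.
Total: 0 + 0 + 1 = 1.

1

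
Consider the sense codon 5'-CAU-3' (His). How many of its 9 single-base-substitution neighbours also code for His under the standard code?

1

Position 1: none → 0 synonymous.
Position 2: none → 0 synonymous.
Position 3: CAC → 1 synonymous.
Total: 0 + 0 + 1 = 1.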